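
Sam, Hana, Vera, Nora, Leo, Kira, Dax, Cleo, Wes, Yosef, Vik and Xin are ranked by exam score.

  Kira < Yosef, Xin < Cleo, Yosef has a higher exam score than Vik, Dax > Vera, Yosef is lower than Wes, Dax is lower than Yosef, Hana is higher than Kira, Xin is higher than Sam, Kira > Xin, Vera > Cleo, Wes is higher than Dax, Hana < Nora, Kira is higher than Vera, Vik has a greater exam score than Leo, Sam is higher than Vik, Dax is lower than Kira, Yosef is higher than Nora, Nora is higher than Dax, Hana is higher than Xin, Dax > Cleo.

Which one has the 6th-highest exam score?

Dax

The consecutive relations fix a unique order: Leo < Vik < Sam < Xin < Cleo < Vera < Dax < Kira < Hana < Nora < Yosef < Wes.
The 6th largest is Dax.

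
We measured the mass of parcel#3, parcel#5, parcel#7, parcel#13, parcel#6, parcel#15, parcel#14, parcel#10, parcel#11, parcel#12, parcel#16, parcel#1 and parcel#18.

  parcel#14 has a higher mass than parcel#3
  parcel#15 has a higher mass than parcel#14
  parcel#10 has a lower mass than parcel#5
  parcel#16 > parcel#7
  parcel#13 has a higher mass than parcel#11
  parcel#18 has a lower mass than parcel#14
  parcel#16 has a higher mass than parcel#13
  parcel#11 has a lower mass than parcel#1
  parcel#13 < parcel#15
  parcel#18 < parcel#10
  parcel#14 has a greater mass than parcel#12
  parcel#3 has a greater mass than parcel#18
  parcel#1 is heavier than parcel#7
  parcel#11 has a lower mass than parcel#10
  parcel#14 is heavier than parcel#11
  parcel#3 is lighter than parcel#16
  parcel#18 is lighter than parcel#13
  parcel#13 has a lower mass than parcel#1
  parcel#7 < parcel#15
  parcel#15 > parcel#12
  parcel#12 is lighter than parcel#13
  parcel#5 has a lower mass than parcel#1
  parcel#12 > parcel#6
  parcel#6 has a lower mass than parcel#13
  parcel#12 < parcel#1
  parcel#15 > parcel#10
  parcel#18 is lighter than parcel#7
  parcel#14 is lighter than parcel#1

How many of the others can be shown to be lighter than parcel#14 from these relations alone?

Directly below parcel#14: parcel#11, parcel#18, parcel#12, parcel#3.
One step further: parcel#6 (5 so far).
No other element is forced below parcel#14 by the given relations, so the count is 5.

5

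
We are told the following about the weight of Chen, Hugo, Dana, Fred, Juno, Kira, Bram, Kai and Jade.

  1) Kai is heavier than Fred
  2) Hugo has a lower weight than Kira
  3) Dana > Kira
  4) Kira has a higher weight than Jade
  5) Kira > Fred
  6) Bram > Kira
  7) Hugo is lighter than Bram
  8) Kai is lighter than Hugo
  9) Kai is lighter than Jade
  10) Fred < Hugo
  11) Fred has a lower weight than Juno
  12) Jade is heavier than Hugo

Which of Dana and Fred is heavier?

The relevant relations are Fred < Kai; Kai < Hugo; Hugo < Jade; Jade < Kira; Kira < Dana.
Chaining these gives Fred < Kai < Hugo < Jade < Kira < Dana.
So Fred < Dana; Dana is the heavier of the two.

Dana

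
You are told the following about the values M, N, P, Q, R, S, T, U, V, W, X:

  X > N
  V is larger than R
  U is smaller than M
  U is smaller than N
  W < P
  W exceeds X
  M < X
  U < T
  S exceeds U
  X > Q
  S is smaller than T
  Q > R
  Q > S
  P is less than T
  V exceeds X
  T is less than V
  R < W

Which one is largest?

U is not greatest since U < S; S is not greatest since S < Q; R is not greatest since R < W; Q is not greatest since Q < X; N is not greatest since N < X; M is not greatest since M < X; X is not greatest since X < W; W is not greatest since W < P; P is not greatest since P < T; T is not greatest since T < V.
Only V has nothing above it, so V is the largest.

V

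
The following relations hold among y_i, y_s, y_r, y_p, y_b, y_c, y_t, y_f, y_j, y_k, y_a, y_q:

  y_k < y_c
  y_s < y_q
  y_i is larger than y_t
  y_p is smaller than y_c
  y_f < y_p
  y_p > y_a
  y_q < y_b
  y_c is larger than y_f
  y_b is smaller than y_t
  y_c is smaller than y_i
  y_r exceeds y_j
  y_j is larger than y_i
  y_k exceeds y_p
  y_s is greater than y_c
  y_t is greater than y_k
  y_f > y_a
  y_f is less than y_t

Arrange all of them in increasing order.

y_a < y_f < y_p < y_k < y_c < y_s < y_q < y_b < y_t < y_i < y_j < y_r

The consecutive links are each given: y_a < y_f; y_f < y_p; y_p < y_k; y_k < y_c; y_c < y_s; y_s < y_q; y_q < y_b; y_b < y_t; y_t < y_i; y_i < y_j; y_j < y_r.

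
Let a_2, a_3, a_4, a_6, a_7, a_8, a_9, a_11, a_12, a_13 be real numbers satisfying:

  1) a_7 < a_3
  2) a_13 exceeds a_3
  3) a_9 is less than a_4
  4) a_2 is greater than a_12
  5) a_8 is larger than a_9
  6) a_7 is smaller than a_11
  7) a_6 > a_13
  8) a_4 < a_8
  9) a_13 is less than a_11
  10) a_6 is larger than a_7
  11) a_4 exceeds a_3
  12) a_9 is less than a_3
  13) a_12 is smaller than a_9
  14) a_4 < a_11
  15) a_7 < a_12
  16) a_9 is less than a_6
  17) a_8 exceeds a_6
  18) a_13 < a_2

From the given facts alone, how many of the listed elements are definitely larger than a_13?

4

Directly above a_13: a_11, a_2, a_6.
One step further: a_8 (4 so far).
No other element is forced above a_13 by the given relations, so the count is 4.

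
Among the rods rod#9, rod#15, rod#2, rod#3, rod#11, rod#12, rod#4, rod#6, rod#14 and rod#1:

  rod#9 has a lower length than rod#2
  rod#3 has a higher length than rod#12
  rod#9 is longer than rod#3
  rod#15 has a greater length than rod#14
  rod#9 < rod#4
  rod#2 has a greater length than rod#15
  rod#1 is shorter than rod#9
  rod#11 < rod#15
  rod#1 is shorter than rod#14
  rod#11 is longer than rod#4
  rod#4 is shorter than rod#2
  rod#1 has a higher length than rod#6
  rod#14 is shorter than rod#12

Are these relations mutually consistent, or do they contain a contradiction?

Every relation is compatible with rod#6 < rod#1 < rod#14 < rod#12 < rod#3 < rod#9 < rod#4 < rod#11 < rod#15 < rod#2; the set is consistent.

consistent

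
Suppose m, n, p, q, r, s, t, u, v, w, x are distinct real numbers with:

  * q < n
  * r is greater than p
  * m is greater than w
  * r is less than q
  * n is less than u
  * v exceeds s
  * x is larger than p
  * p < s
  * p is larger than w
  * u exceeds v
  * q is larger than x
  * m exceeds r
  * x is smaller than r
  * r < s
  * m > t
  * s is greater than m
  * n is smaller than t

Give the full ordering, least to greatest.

w < p < x < r < q < n < t < m < s < v < u

The consecutive links are each given: w < p; p < x; x < r; r < q; q < n; n < t; t < m; m < s; s < v; v < u.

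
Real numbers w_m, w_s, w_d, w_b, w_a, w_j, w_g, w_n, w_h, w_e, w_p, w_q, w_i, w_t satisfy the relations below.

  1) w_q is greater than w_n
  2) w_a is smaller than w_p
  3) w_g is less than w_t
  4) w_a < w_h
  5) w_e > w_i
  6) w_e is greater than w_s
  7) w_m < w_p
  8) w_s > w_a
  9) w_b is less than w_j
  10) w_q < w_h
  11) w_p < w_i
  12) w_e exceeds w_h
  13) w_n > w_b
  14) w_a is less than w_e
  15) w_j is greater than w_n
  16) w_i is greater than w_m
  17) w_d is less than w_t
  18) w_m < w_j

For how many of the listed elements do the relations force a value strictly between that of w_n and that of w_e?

The relations place w_n below w_e. An element lies strictly between them when it is forced above w_n and also forced below w_e.
Above w_n: {w_q, w_h, w_j}. Below w_e: {w_b, w_a, w_m, w_p, w_q, w_i, w_s, w_h}.
Intersection: {w_q, w_h} — 2.

2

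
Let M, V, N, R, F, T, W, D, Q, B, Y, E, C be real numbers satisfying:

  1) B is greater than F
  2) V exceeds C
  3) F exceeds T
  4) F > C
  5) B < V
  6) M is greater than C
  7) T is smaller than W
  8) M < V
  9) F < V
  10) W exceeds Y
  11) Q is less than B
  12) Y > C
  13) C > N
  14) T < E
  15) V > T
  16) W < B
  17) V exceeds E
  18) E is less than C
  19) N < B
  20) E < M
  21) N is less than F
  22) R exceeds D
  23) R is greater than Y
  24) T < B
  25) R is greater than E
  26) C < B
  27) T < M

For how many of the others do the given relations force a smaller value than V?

10

From V the given relations immediately reach T, E, C, M, F, B.
From those, N, Q, W — 9 in total.
From those, Y — 10 in total.
No other element is forced below V by the given relations, so the count is 10.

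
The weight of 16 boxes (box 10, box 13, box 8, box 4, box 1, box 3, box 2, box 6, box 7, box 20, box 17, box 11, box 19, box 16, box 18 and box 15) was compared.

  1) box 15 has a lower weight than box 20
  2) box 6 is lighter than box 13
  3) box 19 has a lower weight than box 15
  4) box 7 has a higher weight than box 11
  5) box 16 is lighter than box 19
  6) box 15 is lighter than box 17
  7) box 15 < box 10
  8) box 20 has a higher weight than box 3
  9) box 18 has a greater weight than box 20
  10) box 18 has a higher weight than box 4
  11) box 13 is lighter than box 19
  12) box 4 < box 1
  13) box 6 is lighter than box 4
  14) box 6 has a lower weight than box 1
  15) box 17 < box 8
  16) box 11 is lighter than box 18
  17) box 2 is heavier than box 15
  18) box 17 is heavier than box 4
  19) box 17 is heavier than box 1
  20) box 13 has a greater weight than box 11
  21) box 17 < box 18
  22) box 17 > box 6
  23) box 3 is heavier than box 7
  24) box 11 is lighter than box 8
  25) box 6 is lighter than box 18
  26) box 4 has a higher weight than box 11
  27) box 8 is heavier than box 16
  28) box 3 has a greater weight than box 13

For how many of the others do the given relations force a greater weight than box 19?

From box 19 the given relations immediately reach box 15.
From those, box 17, box 10, box 20, box 2 — 5 in total.
From those, box 18, box 8 — 7 in total.
No other element is forced above box 19 by the given relations, so the count is 7.

7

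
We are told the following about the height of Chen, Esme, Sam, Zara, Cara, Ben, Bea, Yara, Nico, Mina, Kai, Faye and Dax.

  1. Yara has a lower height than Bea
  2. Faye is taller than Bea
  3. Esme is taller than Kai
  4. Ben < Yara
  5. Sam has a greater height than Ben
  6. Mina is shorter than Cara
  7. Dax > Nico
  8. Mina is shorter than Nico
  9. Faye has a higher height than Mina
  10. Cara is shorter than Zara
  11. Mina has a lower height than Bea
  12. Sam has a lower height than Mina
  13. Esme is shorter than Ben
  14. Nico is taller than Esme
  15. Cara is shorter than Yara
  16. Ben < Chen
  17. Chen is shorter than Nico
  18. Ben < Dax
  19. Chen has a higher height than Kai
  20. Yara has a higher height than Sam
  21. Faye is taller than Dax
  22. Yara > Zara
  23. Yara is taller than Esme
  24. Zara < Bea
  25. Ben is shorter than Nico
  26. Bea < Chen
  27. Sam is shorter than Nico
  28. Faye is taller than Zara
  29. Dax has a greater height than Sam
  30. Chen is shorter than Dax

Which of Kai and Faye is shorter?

Kai

Kai < Esme and Esme < Ben give Kai < Ben.
Then Ben < Sam extends the chain to Sam.
Then Sam < Mina extends the chain to Mina.
With Mina < Cara: Kai < Esme < Ben < Sam < Mina < Cara.
Then Cara < Zara extends the chain to Zara.
Then Zara < Yara extends the chain to Yara.
Then Yara < Bea extends the chain to Bea.
With Bea < Chen: Kai < Esme < Ben < Sam < Mina < Cara < Zara < Yara < Bea < Chen.
Then Chen < Nico extends the chain to Nico.
With Nico < Dax: Kai < Esme < Ben < Sam < Mina < Cara < Zara < Yara < Bea < Chen < Nico < Dax.
Then Dax < Faye extends the chain to Faye.
So Kai < Faye; Kai is the shorter of the two.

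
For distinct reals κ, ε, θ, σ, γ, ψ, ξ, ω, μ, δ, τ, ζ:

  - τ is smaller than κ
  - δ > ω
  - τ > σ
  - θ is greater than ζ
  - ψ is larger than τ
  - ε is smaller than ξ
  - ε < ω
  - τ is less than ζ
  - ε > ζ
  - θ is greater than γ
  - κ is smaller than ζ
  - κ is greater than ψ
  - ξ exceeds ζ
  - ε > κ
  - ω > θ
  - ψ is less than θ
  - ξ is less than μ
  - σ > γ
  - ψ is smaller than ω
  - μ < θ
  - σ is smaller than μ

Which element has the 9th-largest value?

ψ

Chaining the given pairs: γ < σ < τ < ψ < κ < ζ < ε < ξ < μ < θ < ω < δ.
The 9th largest is ψ.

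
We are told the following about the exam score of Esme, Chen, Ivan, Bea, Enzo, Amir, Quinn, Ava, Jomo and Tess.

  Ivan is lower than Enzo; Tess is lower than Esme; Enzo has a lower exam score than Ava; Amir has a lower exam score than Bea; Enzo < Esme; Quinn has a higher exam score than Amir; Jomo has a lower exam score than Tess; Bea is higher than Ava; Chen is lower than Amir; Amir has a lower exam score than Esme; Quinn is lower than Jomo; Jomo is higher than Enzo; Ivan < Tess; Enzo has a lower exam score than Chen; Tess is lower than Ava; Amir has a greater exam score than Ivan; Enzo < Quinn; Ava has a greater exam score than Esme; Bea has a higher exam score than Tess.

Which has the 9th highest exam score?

Chaining the given pairs: Ivan < Enzo < Chen < Amir < Quinn < Jomo < Tess < Esme < Ava < Bea.
The 9th largest is Enzo.

Enzo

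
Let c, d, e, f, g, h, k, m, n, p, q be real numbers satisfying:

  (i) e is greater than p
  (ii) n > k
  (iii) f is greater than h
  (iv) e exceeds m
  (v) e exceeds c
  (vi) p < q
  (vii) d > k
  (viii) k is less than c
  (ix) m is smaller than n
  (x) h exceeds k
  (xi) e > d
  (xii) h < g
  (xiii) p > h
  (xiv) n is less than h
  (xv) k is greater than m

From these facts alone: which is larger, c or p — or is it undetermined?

Following every chain through p: above p we get q, e; below p we get m, k, n, h.
c is not reached, and no chain runs the other way from c to p.
So the given relations leave the order of p and c undetermined.

undetermined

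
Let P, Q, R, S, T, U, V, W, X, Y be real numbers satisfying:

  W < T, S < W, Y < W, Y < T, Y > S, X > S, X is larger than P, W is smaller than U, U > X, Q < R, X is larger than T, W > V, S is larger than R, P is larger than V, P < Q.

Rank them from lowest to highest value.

V < P < Q < R < S < Y < W < T < X < U

Each adjacent pair is fixed by a given relation: V < P; P < Q; Q < R; R < S; S < Y; Y < W; W < T; T < X; X < U. Chaining them end to end gives the full order.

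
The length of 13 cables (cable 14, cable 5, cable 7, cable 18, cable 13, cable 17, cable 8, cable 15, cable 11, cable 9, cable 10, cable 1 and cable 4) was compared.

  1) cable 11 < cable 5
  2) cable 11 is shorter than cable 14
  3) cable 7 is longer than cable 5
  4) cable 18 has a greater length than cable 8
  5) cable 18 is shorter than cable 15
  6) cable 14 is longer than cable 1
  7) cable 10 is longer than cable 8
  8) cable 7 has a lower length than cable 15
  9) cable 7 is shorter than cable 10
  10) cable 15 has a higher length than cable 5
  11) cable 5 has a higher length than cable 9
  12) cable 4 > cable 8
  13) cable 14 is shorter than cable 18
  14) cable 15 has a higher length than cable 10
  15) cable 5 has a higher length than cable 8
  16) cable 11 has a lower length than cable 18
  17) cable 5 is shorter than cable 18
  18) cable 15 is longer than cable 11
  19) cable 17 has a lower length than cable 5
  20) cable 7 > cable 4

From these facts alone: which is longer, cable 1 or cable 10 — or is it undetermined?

Following every chain through cable 1: above cable 1 we get cable 14, cable 18, cable 15.
cable 10 is not reached, and no chain runs the other way from cable 10 to cable 1.
So the given relations leave the order of cable 1 and cable 10 undetermined.

undetermined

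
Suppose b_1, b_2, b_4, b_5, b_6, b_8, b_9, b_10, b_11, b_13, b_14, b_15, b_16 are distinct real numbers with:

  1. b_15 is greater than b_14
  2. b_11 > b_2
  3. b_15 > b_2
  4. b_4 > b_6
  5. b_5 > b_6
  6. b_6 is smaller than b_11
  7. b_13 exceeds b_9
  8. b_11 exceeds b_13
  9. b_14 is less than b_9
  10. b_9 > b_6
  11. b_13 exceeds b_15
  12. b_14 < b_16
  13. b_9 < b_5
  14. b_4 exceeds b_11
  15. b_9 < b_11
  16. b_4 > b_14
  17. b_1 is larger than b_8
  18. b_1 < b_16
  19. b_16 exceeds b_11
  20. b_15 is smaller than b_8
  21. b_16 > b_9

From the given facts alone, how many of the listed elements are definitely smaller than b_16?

Directly below b_16: b_14, b_9, b_11, b_1.
One step further: b_2, b_8, b_6, b_13 (8 so far).
One step further: b_15 (9 so far).
No other element is forced below b_16 by the given relations, so the count is 9.

9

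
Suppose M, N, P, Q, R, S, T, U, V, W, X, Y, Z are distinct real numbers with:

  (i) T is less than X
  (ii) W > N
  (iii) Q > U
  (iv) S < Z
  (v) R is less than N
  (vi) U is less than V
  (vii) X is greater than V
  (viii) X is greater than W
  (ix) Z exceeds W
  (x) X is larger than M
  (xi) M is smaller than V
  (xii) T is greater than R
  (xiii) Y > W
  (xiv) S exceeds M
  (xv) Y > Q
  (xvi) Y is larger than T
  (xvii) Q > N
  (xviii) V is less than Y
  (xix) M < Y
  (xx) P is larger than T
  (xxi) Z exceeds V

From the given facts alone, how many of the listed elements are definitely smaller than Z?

7

Directly below Z: W, V, S.
One step further: U, N, M (6 so far).
One step further: R (7 so far).
No other element is forced below Z by the given relations, so the count is 7.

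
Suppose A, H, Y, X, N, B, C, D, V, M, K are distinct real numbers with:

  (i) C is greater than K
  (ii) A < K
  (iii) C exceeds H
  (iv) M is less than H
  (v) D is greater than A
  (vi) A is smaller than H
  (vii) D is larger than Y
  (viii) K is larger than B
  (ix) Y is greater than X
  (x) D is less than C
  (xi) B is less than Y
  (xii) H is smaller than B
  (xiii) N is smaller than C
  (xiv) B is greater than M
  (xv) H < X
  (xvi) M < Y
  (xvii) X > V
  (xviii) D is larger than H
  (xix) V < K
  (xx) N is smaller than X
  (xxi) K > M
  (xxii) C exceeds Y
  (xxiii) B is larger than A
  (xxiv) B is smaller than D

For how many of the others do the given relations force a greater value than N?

The elements the relations force above N are X, Y, D, C — no chain reaches any other.
That is 4.

4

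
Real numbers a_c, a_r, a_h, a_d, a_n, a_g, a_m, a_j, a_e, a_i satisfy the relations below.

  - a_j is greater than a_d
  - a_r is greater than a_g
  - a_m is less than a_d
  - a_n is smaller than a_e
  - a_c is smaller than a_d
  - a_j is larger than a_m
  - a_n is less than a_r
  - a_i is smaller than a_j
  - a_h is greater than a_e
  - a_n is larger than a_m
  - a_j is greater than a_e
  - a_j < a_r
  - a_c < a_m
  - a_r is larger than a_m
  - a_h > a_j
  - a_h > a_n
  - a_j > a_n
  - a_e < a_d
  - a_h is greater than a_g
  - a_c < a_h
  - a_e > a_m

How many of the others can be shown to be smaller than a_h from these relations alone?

8

Directly below a_h: a_g, a_c, a_n, a_e, a_j.
One step further: a_m, a_i, a_d (8 so far).
No other element is forced below a_h by the given relations, so the count is 8.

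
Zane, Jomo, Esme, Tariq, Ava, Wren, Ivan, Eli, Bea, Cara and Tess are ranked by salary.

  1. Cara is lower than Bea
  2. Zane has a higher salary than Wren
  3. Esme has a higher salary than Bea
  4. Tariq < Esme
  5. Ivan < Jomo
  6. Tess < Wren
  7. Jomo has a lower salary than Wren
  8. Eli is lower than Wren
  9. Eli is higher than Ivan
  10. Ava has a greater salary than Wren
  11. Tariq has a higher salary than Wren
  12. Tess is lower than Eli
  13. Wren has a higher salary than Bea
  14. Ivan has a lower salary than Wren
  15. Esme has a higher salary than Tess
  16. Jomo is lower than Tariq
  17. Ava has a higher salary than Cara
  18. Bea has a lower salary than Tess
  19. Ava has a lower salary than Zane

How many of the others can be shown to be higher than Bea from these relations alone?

Directly above Bea: Tess, Wren, Esme.
One step further: Eli, Ava, Zane, Tariq (7 so far).
Nothing else is reachable above Bea; 7 in all.

7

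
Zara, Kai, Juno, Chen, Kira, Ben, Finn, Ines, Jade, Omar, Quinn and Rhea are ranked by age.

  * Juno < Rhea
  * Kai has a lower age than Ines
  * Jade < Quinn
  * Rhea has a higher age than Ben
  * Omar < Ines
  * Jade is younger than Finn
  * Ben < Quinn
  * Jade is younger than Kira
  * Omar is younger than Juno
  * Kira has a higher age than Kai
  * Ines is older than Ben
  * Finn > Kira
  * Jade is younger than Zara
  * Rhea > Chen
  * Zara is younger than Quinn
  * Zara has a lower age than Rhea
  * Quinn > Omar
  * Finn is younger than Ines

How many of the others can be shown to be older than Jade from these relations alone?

The elements the relations force above Jade are Kira, Finn, Zara, Ines, Rhea, Quinn — no chain reaches any other.
That is 6.

6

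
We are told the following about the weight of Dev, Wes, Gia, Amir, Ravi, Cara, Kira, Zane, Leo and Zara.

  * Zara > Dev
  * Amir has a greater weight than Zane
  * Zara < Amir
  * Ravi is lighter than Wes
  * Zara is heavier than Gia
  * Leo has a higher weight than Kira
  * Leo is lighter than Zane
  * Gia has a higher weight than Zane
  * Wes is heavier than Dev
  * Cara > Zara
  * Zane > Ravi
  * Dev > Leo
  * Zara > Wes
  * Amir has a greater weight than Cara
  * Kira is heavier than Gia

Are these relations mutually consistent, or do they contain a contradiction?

Chaining the given relations yields Zane < Gia < Kira < Leo, so Zane < Leo. But one relation states Leo < Zane. These cannot both hold.

inconsistent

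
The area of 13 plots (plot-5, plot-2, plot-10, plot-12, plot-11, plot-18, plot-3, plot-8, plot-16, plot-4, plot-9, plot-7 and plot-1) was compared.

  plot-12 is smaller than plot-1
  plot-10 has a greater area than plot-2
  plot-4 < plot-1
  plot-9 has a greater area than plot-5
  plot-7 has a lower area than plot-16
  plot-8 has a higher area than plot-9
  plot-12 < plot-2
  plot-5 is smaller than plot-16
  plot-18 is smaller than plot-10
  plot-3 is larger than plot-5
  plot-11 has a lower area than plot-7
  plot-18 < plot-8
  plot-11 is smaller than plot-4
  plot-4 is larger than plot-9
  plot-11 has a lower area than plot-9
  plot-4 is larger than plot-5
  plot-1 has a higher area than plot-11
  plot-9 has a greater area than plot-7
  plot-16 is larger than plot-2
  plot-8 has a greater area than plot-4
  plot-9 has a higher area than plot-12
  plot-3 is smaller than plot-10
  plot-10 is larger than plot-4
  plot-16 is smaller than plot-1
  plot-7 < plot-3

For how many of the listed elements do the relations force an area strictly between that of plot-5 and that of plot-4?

1

Chaining upward from plot-5 reaches: plot-9, plot-16, plot-8, plot-1, plot-3, plot-10.
Chaining downward from plot-4 reaches: plot-12, plot-11, plot-7, plot-9.
Strictly between plot-5 and plot-4 are those in both lists: plot-9 — 1 element.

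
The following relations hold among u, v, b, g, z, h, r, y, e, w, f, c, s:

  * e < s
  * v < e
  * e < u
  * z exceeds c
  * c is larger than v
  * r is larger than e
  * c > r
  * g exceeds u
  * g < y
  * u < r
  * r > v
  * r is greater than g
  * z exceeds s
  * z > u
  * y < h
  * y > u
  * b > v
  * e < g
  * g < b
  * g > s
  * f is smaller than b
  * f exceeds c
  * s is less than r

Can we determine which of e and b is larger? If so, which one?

b

Chaining the given relations: e < g < r < c < f < b.
So b is larger.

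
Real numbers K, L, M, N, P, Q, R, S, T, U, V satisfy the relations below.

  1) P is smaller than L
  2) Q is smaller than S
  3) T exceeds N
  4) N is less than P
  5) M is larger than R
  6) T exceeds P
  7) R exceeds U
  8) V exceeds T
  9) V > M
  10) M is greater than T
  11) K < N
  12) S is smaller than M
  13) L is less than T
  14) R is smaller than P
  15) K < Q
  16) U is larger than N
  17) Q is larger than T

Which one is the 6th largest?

Piecing the relations together gives one ordering: K < N < U < R < P < L < T < Q < S < M < V.
Counting 6 from the largest end gives L.

L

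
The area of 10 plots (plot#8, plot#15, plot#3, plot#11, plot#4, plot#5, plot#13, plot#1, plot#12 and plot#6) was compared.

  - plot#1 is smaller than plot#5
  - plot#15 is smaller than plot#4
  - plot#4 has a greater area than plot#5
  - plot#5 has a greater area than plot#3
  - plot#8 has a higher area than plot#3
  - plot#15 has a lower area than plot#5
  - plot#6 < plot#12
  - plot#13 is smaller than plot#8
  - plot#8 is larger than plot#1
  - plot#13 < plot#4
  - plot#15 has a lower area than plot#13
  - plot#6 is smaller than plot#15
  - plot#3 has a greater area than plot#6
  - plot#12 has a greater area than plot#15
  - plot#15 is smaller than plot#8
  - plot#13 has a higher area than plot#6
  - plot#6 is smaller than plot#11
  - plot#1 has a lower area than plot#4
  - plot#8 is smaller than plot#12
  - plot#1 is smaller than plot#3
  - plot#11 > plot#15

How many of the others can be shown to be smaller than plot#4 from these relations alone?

From plot#4 the given relations immediately reach plot#1, plot#15, plot#13, plot#5.
From those, plot#6, plot#3 — 6 in total.
No other element is forced below plot#4 by the given relations, so the count is 6.

6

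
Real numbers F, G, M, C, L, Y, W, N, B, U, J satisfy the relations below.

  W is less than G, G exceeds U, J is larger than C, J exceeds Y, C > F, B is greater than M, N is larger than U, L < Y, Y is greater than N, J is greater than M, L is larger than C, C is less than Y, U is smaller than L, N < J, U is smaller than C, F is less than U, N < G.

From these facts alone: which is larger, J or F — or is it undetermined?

J

F < U < C < L < Y < J, by transitivity through U, C, L, Y.
So J is larger.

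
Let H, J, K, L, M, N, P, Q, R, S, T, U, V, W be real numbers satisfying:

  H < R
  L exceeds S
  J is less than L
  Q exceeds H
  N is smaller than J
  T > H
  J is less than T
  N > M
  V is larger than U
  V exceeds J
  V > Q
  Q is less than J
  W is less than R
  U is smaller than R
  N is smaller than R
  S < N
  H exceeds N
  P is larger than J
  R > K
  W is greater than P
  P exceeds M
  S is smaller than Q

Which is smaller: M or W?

M

M < N and N < H give M < H.
Then H < Q extends the chain to Q.
Then Q < J extends the chain to J.
Then J < P extends the chain to P.
Then P < W extends the chain to W.
So M < W; M is the smaller of the two.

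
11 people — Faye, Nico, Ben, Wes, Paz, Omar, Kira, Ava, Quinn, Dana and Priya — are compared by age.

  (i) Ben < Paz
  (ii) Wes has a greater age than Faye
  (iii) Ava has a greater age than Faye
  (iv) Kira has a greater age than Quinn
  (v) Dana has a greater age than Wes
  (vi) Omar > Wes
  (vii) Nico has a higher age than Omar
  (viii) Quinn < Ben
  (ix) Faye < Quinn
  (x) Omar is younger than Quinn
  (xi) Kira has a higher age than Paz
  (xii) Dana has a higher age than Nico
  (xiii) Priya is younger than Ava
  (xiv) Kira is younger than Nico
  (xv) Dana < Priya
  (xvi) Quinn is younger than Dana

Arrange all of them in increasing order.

Each adjacent pair is fixed by a given relation: Faye < Wes; Wes < Omar; Omar < Quinn; Quinn < Ben; Ben < Paz; Paz < Kira; Kira < Nico; Nico < Dana; Dana < Priya; Priya < Ava. Chaining them end to end gives the full order.

Faye < Wes < Omar < Quinn < Ben < Paz < Kira < Nico < Dana < Priya < Ava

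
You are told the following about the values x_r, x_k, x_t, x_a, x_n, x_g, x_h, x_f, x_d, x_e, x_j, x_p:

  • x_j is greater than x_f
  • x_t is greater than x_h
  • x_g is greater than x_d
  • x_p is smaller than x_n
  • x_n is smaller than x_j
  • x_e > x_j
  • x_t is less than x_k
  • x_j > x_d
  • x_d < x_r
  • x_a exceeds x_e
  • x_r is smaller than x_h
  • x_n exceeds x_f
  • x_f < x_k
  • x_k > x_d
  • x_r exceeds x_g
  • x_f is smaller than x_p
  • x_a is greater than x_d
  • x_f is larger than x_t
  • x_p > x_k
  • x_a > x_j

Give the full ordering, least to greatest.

x_d < x_g < x_r < x_h < x_t < x_f < x_k < x_p < x_n < x_j < x_e < x_a

Nothing is placed below x_d, so it is least; from there x_d < x_g; x_g < x_r; x_r < x_h; x_h < x_t; x_t < x_f; x_f < x_k; x_k < x_p; x_p < x_n; x_n < x_j; x_j < x_e; x_e < x_a, each given directly.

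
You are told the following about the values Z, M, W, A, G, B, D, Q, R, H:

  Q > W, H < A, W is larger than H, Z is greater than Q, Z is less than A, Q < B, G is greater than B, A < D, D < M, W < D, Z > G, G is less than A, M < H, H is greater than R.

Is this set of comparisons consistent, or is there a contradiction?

inconsistent

We have M < H stated directly, yet also H < W < Q < B < G < Z < A < D < M by chaining the others — so H < M. Contradiction.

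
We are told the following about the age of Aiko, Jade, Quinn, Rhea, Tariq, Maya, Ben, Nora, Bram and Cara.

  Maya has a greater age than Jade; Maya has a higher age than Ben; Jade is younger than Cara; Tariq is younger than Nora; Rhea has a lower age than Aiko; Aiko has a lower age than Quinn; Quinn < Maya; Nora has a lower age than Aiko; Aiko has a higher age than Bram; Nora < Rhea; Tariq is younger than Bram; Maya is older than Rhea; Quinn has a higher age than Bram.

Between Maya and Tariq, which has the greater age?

The relevant relations are Tariq < Nora; Nora < Rhea; Rhea < Aiko; Aiko < Quinn; Quinn < Maya.
Together: Tariq < Nora < Rhea < Aiko < Quinn < Maya.
So Tariq < Maya; Maya is the older of the two.

Maya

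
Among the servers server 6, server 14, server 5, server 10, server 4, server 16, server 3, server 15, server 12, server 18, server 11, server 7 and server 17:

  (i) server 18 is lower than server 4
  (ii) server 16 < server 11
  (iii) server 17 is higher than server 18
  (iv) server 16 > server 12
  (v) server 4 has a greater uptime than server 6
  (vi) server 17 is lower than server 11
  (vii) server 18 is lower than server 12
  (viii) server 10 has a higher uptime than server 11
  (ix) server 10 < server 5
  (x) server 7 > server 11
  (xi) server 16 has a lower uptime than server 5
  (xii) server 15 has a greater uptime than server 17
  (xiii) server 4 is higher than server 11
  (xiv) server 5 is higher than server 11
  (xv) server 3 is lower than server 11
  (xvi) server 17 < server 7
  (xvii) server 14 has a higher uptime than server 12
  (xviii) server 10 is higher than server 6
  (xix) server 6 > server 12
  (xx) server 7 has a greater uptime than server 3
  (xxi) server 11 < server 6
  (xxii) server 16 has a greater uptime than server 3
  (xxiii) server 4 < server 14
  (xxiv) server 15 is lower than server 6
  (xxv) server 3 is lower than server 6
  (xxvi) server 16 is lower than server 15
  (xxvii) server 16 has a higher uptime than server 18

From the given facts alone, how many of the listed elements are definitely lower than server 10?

From server 10 the given relations immediately reach server 11, server 6.
From those, server 3, server 12, server 17, server 16, server 15 — 7 in total.
From those, server 18 — 8 in total.
No other element is forced below server 10 by the given relations, so the count is 8.

8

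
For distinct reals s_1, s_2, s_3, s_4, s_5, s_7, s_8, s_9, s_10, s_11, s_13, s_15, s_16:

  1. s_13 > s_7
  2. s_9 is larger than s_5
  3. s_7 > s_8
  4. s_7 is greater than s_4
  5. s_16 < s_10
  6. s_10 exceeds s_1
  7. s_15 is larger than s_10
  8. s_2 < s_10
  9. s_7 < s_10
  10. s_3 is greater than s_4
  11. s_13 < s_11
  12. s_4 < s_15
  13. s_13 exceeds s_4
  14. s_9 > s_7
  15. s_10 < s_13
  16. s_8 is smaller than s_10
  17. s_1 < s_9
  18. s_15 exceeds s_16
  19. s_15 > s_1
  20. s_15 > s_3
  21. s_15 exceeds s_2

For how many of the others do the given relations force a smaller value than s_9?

From s_9 the given relations immediately reach s_1, s_7, s_5.
From those, s_8, s_4 — 5 in total.
No other element is forced below s_9 by the given relations, so the count is 5.

5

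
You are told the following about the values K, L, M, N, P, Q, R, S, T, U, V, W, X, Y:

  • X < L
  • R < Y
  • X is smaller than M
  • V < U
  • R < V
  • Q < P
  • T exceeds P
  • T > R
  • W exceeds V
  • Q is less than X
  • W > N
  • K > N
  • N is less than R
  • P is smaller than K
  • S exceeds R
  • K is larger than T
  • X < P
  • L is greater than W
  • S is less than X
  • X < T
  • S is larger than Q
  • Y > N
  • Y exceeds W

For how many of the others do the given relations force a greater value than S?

Directly above S: X.
One step further: P, T, M, L (5 so far).
One step further: K (6 so far).
Nothing else is reachable above S; 6 in all.

6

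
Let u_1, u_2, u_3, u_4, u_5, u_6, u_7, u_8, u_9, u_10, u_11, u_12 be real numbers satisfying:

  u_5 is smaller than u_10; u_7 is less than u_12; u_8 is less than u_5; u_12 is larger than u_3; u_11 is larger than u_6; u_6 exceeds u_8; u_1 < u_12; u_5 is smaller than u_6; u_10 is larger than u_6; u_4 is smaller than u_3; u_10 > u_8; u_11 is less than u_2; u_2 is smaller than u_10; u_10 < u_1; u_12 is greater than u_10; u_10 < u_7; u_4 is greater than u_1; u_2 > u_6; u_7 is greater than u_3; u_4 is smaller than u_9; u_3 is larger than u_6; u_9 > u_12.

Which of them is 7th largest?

u_10

Piecing the relations together gives one ordering: u_8 < u_5 < u_6 < u_11 < u_2 < u_10 < u_1 < u_4 < u_3 < u_7 < u_12 < u_9.
Counting 7 from the largest end gives u_10.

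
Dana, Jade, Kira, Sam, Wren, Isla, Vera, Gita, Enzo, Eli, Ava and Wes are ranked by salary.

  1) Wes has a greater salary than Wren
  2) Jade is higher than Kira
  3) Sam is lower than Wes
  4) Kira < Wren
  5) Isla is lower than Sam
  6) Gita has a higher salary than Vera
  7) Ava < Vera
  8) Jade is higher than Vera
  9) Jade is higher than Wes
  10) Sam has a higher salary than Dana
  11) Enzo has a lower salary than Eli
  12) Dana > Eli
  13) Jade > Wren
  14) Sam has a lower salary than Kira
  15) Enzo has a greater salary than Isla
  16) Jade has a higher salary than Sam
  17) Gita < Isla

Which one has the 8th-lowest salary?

The consecutive relations fix a unique order: Ava < Vera < Gita < Isla < Enzo < Eli < Dana < Sam < Kira < Wren < Wes < Jade.
The 8th smallest is Sam.

Sam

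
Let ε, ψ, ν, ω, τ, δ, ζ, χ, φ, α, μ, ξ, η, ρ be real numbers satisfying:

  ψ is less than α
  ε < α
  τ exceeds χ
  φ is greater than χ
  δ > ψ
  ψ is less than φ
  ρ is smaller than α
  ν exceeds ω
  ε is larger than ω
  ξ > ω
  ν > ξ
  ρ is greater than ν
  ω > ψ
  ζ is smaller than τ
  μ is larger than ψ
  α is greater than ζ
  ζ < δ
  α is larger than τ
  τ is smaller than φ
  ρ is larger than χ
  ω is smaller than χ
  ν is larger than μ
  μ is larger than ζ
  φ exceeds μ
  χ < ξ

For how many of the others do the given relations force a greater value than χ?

6

Directly above χ: ξ, τ, φ, ρ.
One step further: ν, α (6 so far).
No other element is forced above χ by the given relations, so the count is 6.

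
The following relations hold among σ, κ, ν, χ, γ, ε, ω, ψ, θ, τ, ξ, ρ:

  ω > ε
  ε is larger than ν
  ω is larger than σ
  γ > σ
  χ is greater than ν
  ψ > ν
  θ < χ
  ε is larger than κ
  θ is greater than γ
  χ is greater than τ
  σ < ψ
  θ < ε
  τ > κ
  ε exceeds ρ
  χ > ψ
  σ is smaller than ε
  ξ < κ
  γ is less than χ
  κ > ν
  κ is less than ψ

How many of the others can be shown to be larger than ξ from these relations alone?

From ξ the given relations immediately reach κ.
From those, τ, ψ, ε — 4 in total.
From those, χ, ω — 6 in total.
No other element is forced above ξ by the given relations, so the count is 6.

6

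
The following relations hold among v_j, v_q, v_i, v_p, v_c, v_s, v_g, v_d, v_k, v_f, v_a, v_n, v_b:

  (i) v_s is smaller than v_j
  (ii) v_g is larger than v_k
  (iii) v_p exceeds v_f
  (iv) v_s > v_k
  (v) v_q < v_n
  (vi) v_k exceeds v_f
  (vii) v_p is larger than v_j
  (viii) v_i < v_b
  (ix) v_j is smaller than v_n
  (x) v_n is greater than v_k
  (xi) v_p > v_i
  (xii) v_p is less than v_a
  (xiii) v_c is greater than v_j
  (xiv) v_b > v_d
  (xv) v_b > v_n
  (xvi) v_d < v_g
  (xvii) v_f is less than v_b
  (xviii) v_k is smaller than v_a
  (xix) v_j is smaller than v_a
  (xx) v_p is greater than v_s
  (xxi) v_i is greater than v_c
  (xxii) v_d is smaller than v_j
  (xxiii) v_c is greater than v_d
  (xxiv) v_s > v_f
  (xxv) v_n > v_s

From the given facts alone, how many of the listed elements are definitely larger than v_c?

4

The elements the relations force above v_c are v_i, v_p, v_b, v_a — no chain reaches any other.
That is 4.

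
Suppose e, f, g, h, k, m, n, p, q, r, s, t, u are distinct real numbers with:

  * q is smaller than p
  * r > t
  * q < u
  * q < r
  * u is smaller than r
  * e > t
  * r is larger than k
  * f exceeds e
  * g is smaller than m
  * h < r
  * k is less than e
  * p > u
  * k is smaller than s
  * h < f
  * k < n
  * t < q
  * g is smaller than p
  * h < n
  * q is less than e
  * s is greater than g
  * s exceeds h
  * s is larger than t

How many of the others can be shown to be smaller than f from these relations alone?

5

Directly below f: h, e.
One step further: t, q, k (5 so far).
No other element is forced below f by the given relations, so the count is 5.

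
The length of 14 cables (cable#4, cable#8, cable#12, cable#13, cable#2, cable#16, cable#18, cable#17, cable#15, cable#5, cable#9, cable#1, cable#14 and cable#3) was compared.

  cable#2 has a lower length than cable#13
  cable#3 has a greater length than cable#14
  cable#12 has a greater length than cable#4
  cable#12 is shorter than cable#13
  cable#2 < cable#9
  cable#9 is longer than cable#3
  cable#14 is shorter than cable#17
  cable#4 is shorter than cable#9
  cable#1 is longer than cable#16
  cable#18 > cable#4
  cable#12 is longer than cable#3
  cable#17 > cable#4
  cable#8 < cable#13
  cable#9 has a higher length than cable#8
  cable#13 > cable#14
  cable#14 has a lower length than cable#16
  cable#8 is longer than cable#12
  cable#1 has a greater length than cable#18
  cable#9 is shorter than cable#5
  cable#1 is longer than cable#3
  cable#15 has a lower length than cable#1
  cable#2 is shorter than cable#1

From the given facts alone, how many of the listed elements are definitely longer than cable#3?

6

Directly above cable#3: cable#12, cable#9, cable#1.
One step further: cable#8, cable#5, cable#13 (6 so far).
No other element is forced above cable#3 by the given relations, so the count is 6.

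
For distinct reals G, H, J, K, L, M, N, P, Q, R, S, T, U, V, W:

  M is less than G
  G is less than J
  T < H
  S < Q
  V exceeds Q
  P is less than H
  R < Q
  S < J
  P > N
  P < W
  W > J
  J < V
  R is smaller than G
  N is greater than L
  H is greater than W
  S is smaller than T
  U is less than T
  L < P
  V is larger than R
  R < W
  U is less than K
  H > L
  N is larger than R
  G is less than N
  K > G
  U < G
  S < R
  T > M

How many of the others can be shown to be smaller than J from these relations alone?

5

Directly below J: S, G.
One step further: M, U, R (5 so far).
Nothing else is reachable below J; 5 in all.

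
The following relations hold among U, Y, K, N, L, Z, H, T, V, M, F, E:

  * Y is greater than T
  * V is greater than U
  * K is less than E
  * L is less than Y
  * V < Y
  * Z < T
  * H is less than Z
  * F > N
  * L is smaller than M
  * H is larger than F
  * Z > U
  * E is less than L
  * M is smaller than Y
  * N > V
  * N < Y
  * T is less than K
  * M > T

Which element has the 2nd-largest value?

Piecing the relations together gives one ordering: U < V < N < F < H < Z < T < K < E < L < M < Y.
Counting 2 from the largest end gives M.

M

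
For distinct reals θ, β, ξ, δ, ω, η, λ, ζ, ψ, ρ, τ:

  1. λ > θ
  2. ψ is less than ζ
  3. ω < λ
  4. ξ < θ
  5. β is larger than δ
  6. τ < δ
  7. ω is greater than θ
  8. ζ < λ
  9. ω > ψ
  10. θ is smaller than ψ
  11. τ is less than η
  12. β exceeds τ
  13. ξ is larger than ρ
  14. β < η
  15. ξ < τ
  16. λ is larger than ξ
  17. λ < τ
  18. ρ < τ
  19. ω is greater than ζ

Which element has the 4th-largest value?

τ

The consecutive relations fix a unique order: ρ < ξ < θ < ψ < ζ < ω < λ < τ < δ < β < η.
Counting 4 from the largest end gives τ.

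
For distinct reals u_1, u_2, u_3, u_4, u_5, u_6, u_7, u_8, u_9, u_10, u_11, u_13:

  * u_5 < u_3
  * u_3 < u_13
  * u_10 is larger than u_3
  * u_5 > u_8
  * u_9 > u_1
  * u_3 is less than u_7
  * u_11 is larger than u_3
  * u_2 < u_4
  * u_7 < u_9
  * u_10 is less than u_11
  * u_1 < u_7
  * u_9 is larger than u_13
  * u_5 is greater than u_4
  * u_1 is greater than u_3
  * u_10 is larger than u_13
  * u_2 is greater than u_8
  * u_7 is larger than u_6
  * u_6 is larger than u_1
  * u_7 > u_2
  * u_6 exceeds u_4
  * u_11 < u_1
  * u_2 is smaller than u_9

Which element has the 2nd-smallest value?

u_2

Piecing the relations together gives one ordering: u_8 < u_2 < u_4 < u_5 < u_3 < u_13 < u_10 < u_11 < u_1 < u_6 < u_7 < u_9.
The 2nd smallest is u_2.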